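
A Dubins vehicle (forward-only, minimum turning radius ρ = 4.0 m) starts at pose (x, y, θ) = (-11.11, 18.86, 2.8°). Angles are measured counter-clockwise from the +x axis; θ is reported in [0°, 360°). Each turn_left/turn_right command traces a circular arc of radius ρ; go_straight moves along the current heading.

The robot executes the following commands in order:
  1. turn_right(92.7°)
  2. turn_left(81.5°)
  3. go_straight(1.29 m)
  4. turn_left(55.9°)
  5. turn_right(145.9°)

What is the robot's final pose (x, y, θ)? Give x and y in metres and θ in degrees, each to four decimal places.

(8.2169, 8.7012, 261.6000°)

set_pose: (x, y, θ) = (-11.1100, 18.8600, 2.8000°), ρ = 4.0
turn_right(92.7°): centre at ρ to the right, rotate −92.7° → (-6.9146, 14.8718, -89.9000° ≡ 270.1000°)
turn_left(81.5°): centre at ρ to the left, rotate +81.5° → (-3.4989, 10.9216, 351.6000°)
go_straight(1.29): x += 1.29·cos θ, y += 1.29·sin θ → (-2.2228, 10.7332, 351.6000°)
turn_left(55.9°): centre at ρ to the left, rotate +55.9° → (1.3107, 11.9879, 407.5000° ≡ 47.5000°)
turn_right(145.9°): centre at ρ to the right, rotate −145.9° → (8.2169, 8.7012, -98.4000° ≡ 261.6000°)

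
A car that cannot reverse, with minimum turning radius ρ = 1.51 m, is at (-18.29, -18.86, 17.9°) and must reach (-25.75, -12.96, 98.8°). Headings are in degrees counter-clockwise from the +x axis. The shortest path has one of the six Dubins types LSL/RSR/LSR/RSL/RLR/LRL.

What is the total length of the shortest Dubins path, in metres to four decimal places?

Let ψ = atan2(Δy, Δx) = atan2(5.90, -7.46) = 141.6601° be the start→goal bearing.
Normalize: d = |goal − start| / ρ = 9.511130/1.51 = 6.298762, α = (θ_start − ψ) mod 360° = 236.2399° = 4.123165 rad, β = (θ_goal − ψ) mod 360° = 317.1399° = 5.535136 rad.
Common terms: sin α = -0.831372, cos α = -0.555716, sin β = -0.680210, cos β = 0.733017, cos(α−β) = 0.158158, d² = 39.674400. Work in radians in the unit-radius frame; every candidate has L = ρ·(t + p + q).
LSL: p² = 2 + d² − 2cos(α−β) + 2d(sin α − sin β) = 39.453819; p = √p² = 6.281228; φ = atan2(cos β − cos α, d + sin α − sin β) = 0.206640 rad; t = (φ − α) mod 2π = 2.366660 rad, q = (β − φ) mod 2π = 5.328496 rad → L = 1.51·(2.366660 + 6.281228 + 5.328496) = 1.51·13.976384 = 21.104340 m
RSR: p² = 2 + d² − 2cos(α−β) + 2d(sin β − sin α) = 43.262349; p = √p² = 6.577412; φ = atan2(cos α − cos β, d − sin α + sin β) = -0.197209 rad; t = (α − φ) mod 2π = 4.320374 rad, q = (φ − β) mod 2π = 0.550840 rad → L = 1.51·(4.320374 + 6.577412 + 0.550840) = 1.51·11.448626 = 17.287425 m
LSR: p² = d² − 2 + 2cos(α−β) + 2d(sin α + sin β) = 18.948525; p = √p² = 4.352990; φ = atan2(−cos α − cos β, d + sin α + sin β) − atan2(−2, p) = 0.393669 rad; t = (φ − α) mod 2π = 2.553689 rad, q = (φ − β) mod 2π = 1.141718 rad → L = 1.51·(2.553689 + 4.352990 + 1.141718) = 1.51·8.048397 = 12.153080 m
RSL: p² = d² − 2 + 2cos(α−β) − 2d(sin α + sin β) = 57.032908; p = √p² = 7.552014; φ = atan2(cos α + cos β, d − sin α − sin β) − atan2(2, p) = -0.236190 rad; t = (α − φ) mod 2π = 4.359355 rad, q = (β − φ) mod 2π = 5.771326 rad → L = 1.51·(4.359355 + 7.552014 + 5.771326) = 1.51·17.682694 = 26.700868 m
RLR: c = (6 − d² + 2cos(α−β) + 2d(sin α − sin β))/8 = -4.407794, |c| > 1 → infeasible
LRL: c = (6 − d² + 2cos(α−β) − 2d(sin α − sin β))/8 = -3.931727, |c| > 1 → infeasible
Shortest: LSR with L = 12.153080 m ≈ 12.1531 m

12.1531 m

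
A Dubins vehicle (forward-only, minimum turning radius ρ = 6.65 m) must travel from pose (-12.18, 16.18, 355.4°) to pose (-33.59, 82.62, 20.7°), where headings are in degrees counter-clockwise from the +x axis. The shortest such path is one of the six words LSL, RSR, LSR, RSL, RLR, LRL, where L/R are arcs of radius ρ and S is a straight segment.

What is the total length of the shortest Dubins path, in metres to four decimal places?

82.3018 m

Let ψ = atan2(Δy, Δx) = atan2(66.44, -21.41) = 107.8613° be the start→goal bearing.
Normalize: d = |goal − start| / ρ = 69.804453/6.65 = 10.496910, α = (θ_start − ψ) mod 360° = 247.5387° = 4.320365 rad, β = (θ_goal − ψ) mod 360° = 272.8387° = 4.761933 rad.
Common terms: sin α = -0.924138, cos α = -0.382059, sin β = -0.998773, cos β = 0.049524, cos(α−β) = 0.904083, d² = 110.185125. Work in radians in the unit-radius frame; every candidate has L = ρ·(t + p + q).
LSL: p² = 2 + d² − 2cos(α−β) + 2d(sin α − sin β) = 111.943838; p = √p² = 10.580351; φ = atan2(cos β − cos α, d + sin α − sin β) = 0.040802 rad; t = (φ − α) mod 2π = 2.003623 rad, q = (β − φ) mod 2π = 4.721131 rad → L = 6.65·(2.003623 + 10.580351 + 4.721131) = 6.65·17.305105 = 115.078949 m
RSR: p² = 2 + d² − 2cos(α−β) + 2d(sin β − sin α) = 108.810082; p = √p² = 10.431207; φ = atan2(cos α − cos β, d − sin α + sin β) = -0.041386 rad; t = (α − φ) mod 2π = 4.361751 rad, q = (φ − β) mod 2π = 1.479866 rad → L = 6.65·(4.361751 + 10.431207 + 1.479866) = 6.65·16.272824 = 108.214281 m
LSR: p² = d² − 2 + 2cos(α−β) + 2d(sin α + sin β) = 69.624049; p = √p² = 8.344103; φ = atan2(−cos α − cos β, d + sin α + sin β) − atan2(−2, p) = 0.274017 rad; t = (φ − α) mod 2π = 2.236837 rad, q = (φ − β) mod 2π = 1.795269 rad → L = 6.65·(2.236837 + 8.344103 + 1.795269) = 6.65·12.376208 = 82.301784 m
RSL: p² = d² − 2 + 2cos(α−β) − 2d(sin α + sin β) = 150.362532; p = √p² = 12.262240; φ = atan2(cos α + cos β, d − sin α − sin β) − atan2(2, p) = -0.188447 rad; t = (α − φ) mod 2π = 4.508812 rad, q = (β − φ) mod 2π = 4.950380 rad → L = 6.65·(4.508812 + 12.262240 + 4.950380) = 6.65·21.721432 = 144.447526 m
RLR: c = (6 − d² + 2cos(α−β) + 2d(sin α − sin β))/8 = -12.601260, |c| > 1 → infeasible
LRL: c = (6 − d² + 2cos(α−β) − 2d(sin α − sin β))/8 = -12.992980, |c| > 1 → infeasible
Shortest: LSR with L = 82.301784 m ≈ 82.3018 m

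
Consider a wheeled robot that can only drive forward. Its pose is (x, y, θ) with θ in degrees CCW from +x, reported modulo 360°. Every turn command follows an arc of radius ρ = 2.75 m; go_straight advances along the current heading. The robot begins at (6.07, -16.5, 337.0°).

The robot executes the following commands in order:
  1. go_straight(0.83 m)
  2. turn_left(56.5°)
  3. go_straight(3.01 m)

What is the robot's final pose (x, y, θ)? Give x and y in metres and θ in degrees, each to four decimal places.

set_pose: (x, y, θ) = (6.0700, -16.5000, 337.0000°), ρ = 2.75
go_straight(0.83): x += 0.83·cos θ, y += 0.83·sin θ → (6.8340, -16.8243, 337.0000°)
turn_left(56.5°): centre at ρ to the left, rotate +56.5° → (9.4264, -16.5861, 393.5000° ≡ 33.5000°)
go_straight(3.01): x += 3.01·cos θ, y += 3.01·sin θ → (11.9364, -14.9248, 33.5000°)

(11.9364, -14.9248, 33.5000°)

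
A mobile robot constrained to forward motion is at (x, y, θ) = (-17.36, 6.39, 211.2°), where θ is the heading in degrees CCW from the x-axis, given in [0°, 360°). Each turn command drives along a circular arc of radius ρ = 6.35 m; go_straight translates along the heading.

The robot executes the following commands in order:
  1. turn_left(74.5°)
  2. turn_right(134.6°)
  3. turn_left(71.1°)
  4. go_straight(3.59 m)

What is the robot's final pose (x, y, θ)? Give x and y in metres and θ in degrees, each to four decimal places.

set_pose: (x, y, θ) = (-17.3600, 6.3900, 211.2000°), ρ = 6.35
turn_left(74.5°): centre at ρ to the left, rotate +74.5° → (-20.1836, -0.7599, 285.7000°)
turn_right(134.6°): centre at ρ to the right, rotate −134.6° → (-29.3656, -8.0374, 151.1000°)
turn_left(71.1°): centre at ρ to the left, rotate +71.1° → (-36.6998, -8.8925, 222.2000°)
go_straight(3.59): x += 3.59·cos θ, y += 3.59·sin θ → (-39.3593, -11.3040, 222.2000°)

(-39.3593, -11.3040, 222.2000°)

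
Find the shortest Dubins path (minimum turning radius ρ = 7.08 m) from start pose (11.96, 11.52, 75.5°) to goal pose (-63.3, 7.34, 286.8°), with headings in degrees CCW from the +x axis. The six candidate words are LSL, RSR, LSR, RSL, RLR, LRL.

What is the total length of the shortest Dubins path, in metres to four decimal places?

87.8616 m

Let ψ = atan2(Δy, Δx) = atan2(-4.18, -75.26) = -176.8210° be the start→goal bearing.
Normalize: d = |goal − start| / ρ = 75.375991/7.08 = 10.646326, α = (θ_start − ψ) mod 360° = 252.3210° = 4.403832 rad, β = (θ_goal − ψ) mod 360° = 103.6210° = 1.808528 rad.
Common terms: sin α = -0.952773, cos α = -0.303684, sin β = 0.971875, cos β = -0.235499, cos(α−β) = -0.854459, d² = 113.344266. Work in radians in the unit-radius frame; every candidate has L = ρ·(t + p + q).
LSL: p² = 2 + d² − 2cos(α−β) + 2d(sin α − sin β) = 76.072330; p = √p² = 8.721945; φ = atan2(cos β − cos α, d + sin α − sin β) = 0.007818 rad; t = (φ − α) mod 2π = 1.887171 rad, q = (β − φ) mod 2π = 1.800710 rad → L = 7.08·(1.887171 + 8.721945 + 1.800710) = 7.08·12.409826 = 87.861568 m
RSR: p² = 2 + d² − 2cos(α−β) + 2d(sin β − sin α) = 158.034037; p = √p² = 12.571159; φ = atan2(cos α − cos β, d − sin α + sin β) = -0.005424 rad; t = (α − φ) mod 2π = 4.409256 rad, q = (φ − β) mod 2π = 4.469233 rad → L = 7.08·(4.409256 + 12.571159 + 4.469233) = 7.08·21.449649 = 151.863514 m
LSR: p² = d² − 2 + 2cos(α−β) + 2d(sin α + sin β) = 110.042076; p = √p² = 10.490094; φ = atan2(−cos α − cos β, d + sin α + sin β) − atan2(−2, p) = 0.238906 rad; t = (φ − α) mod 2π = 2.118259 rad, q = (φ − β) mod 2π = 4.713564 rad → L = 7.08·(2.118259 + 10.490094 + 4.713564) = 7.08·17.321917 = 122.639172 m
RSL: p² = d² − 2 + 2cos(α−β) − 2d(sin α + sin β) = 109.228621; p = √p² = 10.451250; φ = atan2(cos α + cos β, d − sin α − sin β) − atan2(2, p) = -0.239771 rad; t = (α − φ) mod 2π = 4.643604 rad, q = (β − φ) mod 2π = 2.048299 rad → L = 7.08·(4.643604 + 10.451250 + 2.048299) = 7.08·17.143152 = 121.373519 m
RLR: c = (6 − d² + 2cos(α−β) + 2d(sin α − sin β))/8 = -18.754255, |c| > 1 → infeasible
LRL: c = (6 − d² + 2cos(α−β) − 2d(sin α − sin β))/8 = -8.509041, |c| > 1 → infeasible
Shortest: LSL with L = 87.861568 m ≈ 87.8616 m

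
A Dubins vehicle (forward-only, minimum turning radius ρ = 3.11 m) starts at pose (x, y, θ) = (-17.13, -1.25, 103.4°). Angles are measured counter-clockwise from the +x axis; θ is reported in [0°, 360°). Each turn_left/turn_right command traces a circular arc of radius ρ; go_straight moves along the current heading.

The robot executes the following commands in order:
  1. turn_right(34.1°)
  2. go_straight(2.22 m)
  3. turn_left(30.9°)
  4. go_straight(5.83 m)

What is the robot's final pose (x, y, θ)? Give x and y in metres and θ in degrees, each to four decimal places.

set_pose: (x, y, θ) = (-17.1300, -1.2500, 103.4000°), ρ = 3.11
turn_right(34.1°): centre at ρ to the right, rotate −34.1° → (-17.0139, 0.5700, 69.3000°)
go_straight(2.22): x += 2.22·cos θ, y += 2.22·sin θ → (-16.2292, 2.6467, 69.3000°)
turn_left(30.9°): centre at ρ to the left, rotate +30.9° → (-16.0776, 4.2968, 100.2000°)
go_straight(5.83): x += 5.83·cos θ, y += 5.83·sin θ → (-17.1100, 10.0346, 100.2000°)

(-17.1100, 10.0346, 100.2000°)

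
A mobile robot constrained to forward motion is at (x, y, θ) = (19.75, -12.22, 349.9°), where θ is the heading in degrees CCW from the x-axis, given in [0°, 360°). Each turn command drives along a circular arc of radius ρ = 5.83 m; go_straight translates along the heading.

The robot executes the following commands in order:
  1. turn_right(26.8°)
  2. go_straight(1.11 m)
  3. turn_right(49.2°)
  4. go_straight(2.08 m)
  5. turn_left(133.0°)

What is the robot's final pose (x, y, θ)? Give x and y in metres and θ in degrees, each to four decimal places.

set_pose: (x, y, θ) = (19.7500, -12.2200, 349.9000°), ρ = 5.83
turn_right(26.8°): centre at ρ to the right, rotate −26.8° → (22.2281, -13.2975, 323.1000°)
go_straight(1.11): x += 1.11·cos θ, y += 1.11·sin θ → (23.1157, -13.9640, 323.1000°)
turn_right(49.2°): centre at ρ to the right, rotate −49.2° → (25.4318, -18.2296, 273.9000°)
go_straight(2.08): x += 2.08·cos θ, y += 2.08·sin θ → (25.5732, -20.3048, 273.9000°)
turn_left(133.0°): centre at ρ to the left, rotate +133.0° → (35.6466, -23.8917, 406.9000° ≡ 46.9000°)

(35.6466, -23.8917, 46.9000°)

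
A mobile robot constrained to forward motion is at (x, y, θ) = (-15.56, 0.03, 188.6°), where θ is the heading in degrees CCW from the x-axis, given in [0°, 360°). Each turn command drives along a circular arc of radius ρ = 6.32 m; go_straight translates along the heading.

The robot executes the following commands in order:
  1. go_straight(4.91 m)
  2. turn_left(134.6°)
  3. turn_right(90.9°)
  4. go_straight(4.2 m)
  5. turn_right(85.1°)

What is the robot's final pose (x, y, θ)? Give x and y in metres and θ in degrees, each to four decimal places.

set_pose: (x, y, θ) = (-15.5600, 0.0300, 188.6000°), ρ = 6.32
go_straight(4.91): x += 4.91·cos θ, y += 4.91·sin θ → (-20.4148, -0.7042, 188.6000°)
turn_left(134.6°): centre at ρ to the left, rotate +134.6° → (-23.2556, -12.0138, 323.2000°)
turn_right(90.9°): centre at ρ to the right, rotate −90.9° → (-22.0409, -20.9393, 232.3000°)
go_straight(4.2): x += 4.2·cos θ, y += 4.2·sin θ → (-24.6093, -24.2624, 232.3000°)
turn_right(85.1°): centre at ρ to the right, rotate −85.1° → (-33.0334, -25.7099, 147.2000°)

(-33.0334, -25.7099, 147.2000°)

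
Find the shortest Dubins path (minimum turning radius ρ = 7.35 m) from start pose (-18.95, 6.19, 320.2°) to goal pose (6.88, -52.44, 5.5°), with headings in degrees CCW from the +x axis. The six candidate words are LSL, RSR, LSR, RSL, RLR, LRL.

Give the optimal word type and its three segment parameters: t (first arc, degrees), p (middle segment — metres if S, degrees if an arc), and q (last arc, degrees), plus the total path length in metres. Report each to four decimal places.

Let ψ = atan2(Δy, Δx) = atan2(-58.63, 25.83) = -66.2237° be the start→goal bearing.
Normalize: d = |goal − start| / ρ = 64.067666/7.35 = 8.716689, α = (θ_start − ψ) mod 360° = 26.4237° = 0.461180 rad, β = (θ_goal − ψ) mod 360° = 71.7237° = 1.251814 rad.
Common terms: sin α = 0.445005, cos α = 0.895528, sin β = 0.949555, cos β = 0.313600, cos(α−β) = 0.703395, d² = 75.980671. Work in radians in the unit-radius frame; every candidate has L = ρ·(t + p + q).
LSL: p² = 2 + d² − 2cos(α−β) + 2d(sin α − sin β) = 67.777869; p = √p² = 8.232732; φ = atan2(cos β − cos α, d + sin α − sin β) = -0.070744 rad; t = (φ − α) mod 2π = 5.751262 rad, q = (β − φ) mod 2π = 1.322558 rad → L = 7.35·(5.751262 + 8.232732 + 1.322558) = 7.35·15.306551 = 112.503150 m
RSR: p² = 2 + d² − 2cos(α−β) + 2d(sin β − sin α) = 85.369894; p = √p² = 9.239583; φ = atan2(cos α − cos β, d − sin α + sin β) = 0.063024 rad; t = (α − φ) mod 2π = 0.398156 rad, q = (φ − β) mod 2π = 5.094395 rad → L = 7.35·(0.398156 + 9.239583 + 5.094395) = 7.35·14.732134 = 108.281186 m
LSR: p² = d² − 2 + 2cos(α−β) + 2d(sin α + sin β) = 99.699353; p = √p² = 9.984956; φ = atan2(−cos α − cos β, d + sin α + sin β) − atan2(−2, p) = 0.078668 rad; t = (φ − α) mod 2π = 5.900673 rad, q = (φ − β) mod 2π = 5.110039 rad → L = 7.35·(5.900673 + 9.984956 + 5.110039) = 7.35·20.995669 = 154.318168 m
RSL: p² = d² − 2 + 2cos(α−β) − 2d(sin α + sin β) = 51.075568; p = √p² = 7.146717; φ = atan2(cos α + cos β, d − sin α − sin β) − atan2(2, p) = -0.109212 rad; t = (α − φ) mod 2π = 0.570392 rad, q = (β − φ) mod 2π = 1.361026 rad → L = 7.35·(0.570392 + 7.146717 + 1.361026) = 7.35·9.078135 = 66.724291 m
RLR: c = (6 − d² + 2cos(α−β) + 2d(sin α − sin β))/8 = -9.671237, |c| > 1 → infeasible
LRL: c = (6 − d² + 2cos(α−β) − 2d(sin α − sin β))/8 = -7.472234, |c| > 1 → infeasible
Shortest: RSL with L = 66.724291 m ≈ 66.7243 m
Convert RSL to answer units (arcs ×180/π): t = 0.570392·180/π = 32.6810°, p = ρ·p = 7.35·7.146717 = 52.5284 m, q = 1.361026·180/π = 77.9810°, L = 66.7243 m.

RSL: t = 32.6810°, p = 52.5284 m, q = 77.9810°, L = 66.7243 m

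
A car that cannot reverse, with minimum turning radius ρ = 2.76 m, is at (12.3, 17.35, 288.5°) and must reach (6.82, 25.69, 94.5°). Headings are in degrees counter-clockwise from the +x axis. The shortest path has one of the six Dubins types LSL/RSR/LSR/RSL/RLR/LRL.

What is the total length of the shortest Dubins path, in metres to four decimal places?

Let ψ = atan2(Δy, Δx) = atan2(8.34, -5.48) = 123.3079° be the start→goal bearing.
Normalize: d = |goal − start| / ρ = 9.979279/2.76 = 3.615681, α = (θ_start − ψ) mod 360° = 165.1921° = 2.883146 rad, β = (θ_goal − ψ) mod 360° = 331.1921° = 5.780393 rad.
Common terms: sin α = 0.255579, cos α = -0.966788, sin β = -0.481874, cos β = 0.876240, cos(α−β) = -0.970296, d² = 13.073146. Work in radians in the unit-radius frame; every candidate has L = ρ·(t + p + q).
LSL: p² = 2 + d² − 2cos(α−β) + 2d(sin α − sin β) = 22.346528; p = √p² = 4.727211; φ = atan2(cos β − cos α, d + sin α − sin β) = 0.400497 rad; t = (φ − α) mod 2π = 3.800537 rad, q = (β − φ) mod 2π = 5.379895 rad → L = 2.76·(3.800537 + 4.727211 + 5.379895) = 2.76·13.907643 = 38.385096 m
RSR: p² = 2 + d² − 2cos(α−β) + 2d(sin β − sin α) = 11.680947; p = √p² = 3.417740; φ = atan2(cos α − cos β, d − sin α + sin β) = -0.569551 rad; t = (α − φ) mod 2π = 3.452697 rad, q = (φ − β) mod 2π = 6.216427 rad → L = 2.76·(3.452697 + 3.417740 + 6.216427) = 2.76·13.086864 = 36.119745 m
LSR: p² = d² − 2 + 2cos(α−β) + 2d(sin α + sin β) = 7.496131; p = √p² = 2.737906; φ = atan2(−cos α − cos β, d + sin α + sin β) − atan2(−2, p) = 0.657603 rad; t = (φ − α) mod 2π = 4.057642 rad, q = (φ − β) mod 2π = 1.160395 rad → L = 2.76·(4.057642 + 2.737906 + 1.160395) = 2.76·7.955944 = 21.958405 m
RSL: p² = d² − 2 + 2cos(α−β) − 2d(sin α + sin β) = 10.768979; p = √p² = 3.281612; φ = atan2(cos α + cos β, d − sin α − sin β) − atan2(2, p) = -0.570908 rad; t = (α − φ) mod 2π = 3.454054 rad, q = (β − φ) mod 2π = 0.068115 rad → L = 2.76·(3.454054 + 3.281612 + 0.068115) = 2.76·6.803781 = 18.778436 m
RLR: c = (6 − d² + 2cos(α−β) + 2d(sin α − sin β))/8 = -0.460118; p = 2π − arccos c = 4.234260 rad; φ = atan2(cos α − cos β, d − sin α + sin β) = -0.569551 rad; t = (α − φ + p/2) mod 2π = 5.569827 rad, q = (α − β − t + p) mod 2π = 2.050372 rad → L = 2.76·(5.569827 + 4.234260 + 2.050372) = 2.76·11.854460 = 32.718308 m
LRL: c = (6 − d² + 2cos(α−β) − 2d(sin α − sin β))/8 = -1.793316, |c| > 1 → infeasible
Shortest: RSL with L = 18.778436 m ≈ 18.7784 m

18.7784 m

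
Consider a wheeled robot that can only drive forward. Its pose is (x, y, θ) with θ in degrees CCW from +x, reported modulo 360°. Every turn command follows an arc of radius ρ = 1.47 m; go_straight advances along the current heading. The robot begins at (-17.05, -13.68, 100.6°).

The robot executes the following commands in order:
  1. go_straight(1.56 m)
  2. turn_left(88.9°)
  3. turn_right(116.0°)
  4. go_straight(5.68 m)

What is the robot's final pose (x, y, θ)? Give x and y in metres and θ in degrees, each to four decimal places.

set_pose: (x, y, θ) = (-17.0500, -13.6800, 100.6000°), ρ = 1.47
go_straight(1.56): x += 1.56·cos θ, y += 1.56·sin θ → (-17.3370, -12.1466, 100.6000°)
turn_left(88.9°): centre at ρ to the left, rotate +88.9° → (-19.0245, -10.9672, 189.5000°)
turn_right(116.0°): centre at ρ to the right, rotate −116.0° → (-20.6766, -9.0998, 73.5000°)
go_straight(5.68): x += 5.68·cos θ, y += 5.68·sin θ → (-19.0634, -3.6538, 73.5000°)

(-19.0634, -3.6538, 73.5000°)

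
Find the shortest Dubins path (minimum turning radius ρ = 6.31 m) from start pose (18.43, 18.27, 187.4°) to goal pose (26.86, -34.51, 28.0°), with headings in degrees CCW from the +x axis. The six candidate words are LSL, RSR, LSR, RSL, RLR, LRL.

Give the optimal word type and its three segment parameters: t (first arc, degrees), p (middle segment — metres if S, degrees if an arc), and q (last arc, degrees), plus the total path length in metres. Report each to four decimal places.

LSL: t = 89.0850°, p = 41.2149 m, q = 111.5150°, L = 63.3070 m

Let ψ = atan2(Δy, Δx) = atan2(-52.78, 8.43) = -80.9254° be the start→goal bearing.
Normalize: d = |goal − start| / ρ = 53.448978/6.31 = 8.470520, α = (θ_start − ψ) mod 360° = 268.3254° = 4.683162 rad, β = (θ_goal − ψ) mod 360° = 108.9254° = 1.901107 rad.
Common terms: sin α = -0.999573, cos α = -0.029223, sin β = 0.945942, cos β = -0.324337, cos(α−β) = -0.936060, d² = 71.749702. Work in radians in the unit-radius frame; every candidate has L = ρ·(t + p + q).
LSL: p² = 2 + d² − 2cos(α−β) + 2d(sin α − sin β) = 42.662781; p = √p² = 6.531675; φ = atan2(cos β − cos α, d + sin α − sin β) = -0.045197 rad; t = (φ − α) mod 2π = 1.554827 rad, q = (β − φ) mod 2π = 1.946304 rad → L = 6.31·(1.554827 + 6.531675 + 1.946304) = 6.31·10.032806 = 63.307004 m
RSR: p² = 2 + d² − 2cos(α−β) + 2d(sin β − sin α) = 108.580860; p = √p² = 10.420214; φ = atan2(cos α − cos β, d − sin α + sin β) = 0.028325 rad; t = (α − φ) mod 2π = 4.654836 rad, q = (φ − β) mod 2π = 4.410404 rad → L = 6.31·(4.654836 + 10.420214 + 4.410404) = 6.31·19.485454 = 122.953216 m
LSR: p² = d² − 2 + 2cos(α−β) + 2d(sin α + sin β) = 66.969015; p = √p² = 8.183460; φ = atan2(−cos α − cos β, d + sin α + sin β) − atan2(−2, p) = 0.281678 rad; t = (φ − α) mod 2π = 1.881702 rad, q = (φ − β) mod 2π = 4.663757 rad → L = 6.31·(1.881702 + 8.183460 + 4.663757) = 6.31·14.728919 = 92.939476 m
RSL: p² = d² − 2 + 2cos(α−β) − 2d(sin α + sin β) = 68.786151; p = √p² = 8.293742; φ = atan2(cos α + cos β, d − sin α − sin β) − atan2(2, p) = -0.278082 rad; t = (α − φ) mod 2π = 4.961243 rad, q = (β − φ) mod 2π = 2.179188 rad → L = 6.31·(4.961243 + 8.293742 + 2.179188) = 6.31·15.434173 = 97.389633 m
RLR: c = (6 − d² + 2cos(α−β) + 2d(sin α − sin β))/8 = -12.572608, |c| > 1 → infeasible
LRL: c = (6 − d² + 2cos(α−β) − 2d(sin α − sin β))/8 = -4.332848, |c| > 1 → infeasible
Shortest: LSL with L = 63.307004 m ≈ 63.3070 m
Convert LSL to answer units (arcs ×180/π): t = 1.554827·180/π = 89.0850°, p = ρ·p = 6.31·6.531675 = 41.2149 m, q = 1.946304·180/π = 111.5150°, L = 63.3070 m.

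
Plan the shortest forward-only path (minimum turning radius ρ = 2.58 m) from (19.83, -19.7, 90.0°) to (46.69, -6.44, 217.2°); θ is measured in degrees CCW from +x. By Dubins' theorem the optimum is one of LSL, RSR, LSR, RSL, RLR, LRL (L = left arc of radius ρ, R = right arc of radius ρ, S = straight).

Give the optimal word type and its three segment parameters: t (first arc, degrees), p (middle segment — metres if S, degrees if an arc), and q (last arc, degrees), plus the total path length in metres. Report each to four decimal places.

Let ψ = atan2(Δy, Δx) = atan2(13.26, 26.86) = 26.2742° be the start→goal bearing.
Normalize: d = |goal − start| / ρ = 29.954753/2.58 = 11.610369, α = (θ_start − ψ) mod 360° = 63.7258° = 1.112225 rad, β = (θ_goal − ψ) mod 360° = 190.9258° = 3.332284 rad.
Common terms: sin α = 0.896686, cos α = 0.442668, sin β = -0.189537, cos β = -0.981874, cos(α−β) = -0.604599, d² = 134.800673. Work in radians in the unit-radius frame; every candidate has L = ρ·(t + p + q).
LSL: p² = 2 + d² − 2cos(α−β) + 2d(sin α − sin β) = 163.232775; p = √p² = 12.776258; φ = atan2(cos β − cos α, d + sin α − sin β) = -0.111731 rad; t = (φ − α) mod 2π = 5.059229 rad, q = (β − φ) mod 2π = 3.444015 rad → L = 2.58·(5.059229 + 12.776258 + 3.444015) = 2.58·21.279502 = 54.901116 m
RSR: p² = 2 + d² − 2cos(α−β) + 2d(sin β − sin α) = 112.786968; p = √p² = 10.620121; φ = atan2(cos α − cos β, d − sin α + sin β) = 0.134542 rad; t = (α − φ) mod 2π = 0.977683 rad, q = (φ − β) mod 2π = 3.085443 rad → L = 2.58·(0.977683 + 10.620121 + 3.085443) = 2.58·14.683247 = 37.882778 m
LSR: p² = d² − 2 + 2cos(α−β) + 2d(sin α + sin β) = 148.011982; p = √p² = 12.166018; φ = atan2(−cos α − cos β, d + sin α + sin β) − atan2(−2, p) = 0.206683 rad; t = (φ − α) mod 2π = 5.377643 rad, q = (φ − β) mod 2π = 3.157584 rad → L = 2.58·(5.377643 + 12.166018 + 3.157584) = 2.58·20.701245 = 53.409212 m
RSL: p² = d² − 2 + 2cos(α−β) − 2d(sin α + sin β) = 115.170967; p = √p² = 10.731774; φ = atan2(cos α + cos β, d − sin α − sin β) − atan2(2, p) = -0.233662 rad; t = (α − φ) mod 2π = 1.345887 rad, q = (β − φ) mod 2π = 3.565946 rad → L = 2.58·(1.345887 + 10.731774 + 3.565946) = 2.58·15.643607 = 40.360506 m
RLR: c = (6 − d² + 2cos(α−β) + 2d(sin α − sin β))/8 = -13.098371, |c| > 1 → infeasible
LRL: c = (6 − d² + 2cos(α−β) − 2d(sin α − sin β))/8 = -19.404097, |c| > 1 → infeasible
Shortest: RSR with L = 37.882778 m ≈ 37.8828 m
Convert RSR to answer units (arcs ×180/π): t = 0.977683·180/π = 56.0171°, p = ρ·p = 2.58·10.620121 = 27.3999 m, q = 3.085443·180/π = 176.7829°, L = 37.8828 m.

RSR: t = 56.0171°, p = 27.3999 m, q = 176.7829°, L = 37.8828 m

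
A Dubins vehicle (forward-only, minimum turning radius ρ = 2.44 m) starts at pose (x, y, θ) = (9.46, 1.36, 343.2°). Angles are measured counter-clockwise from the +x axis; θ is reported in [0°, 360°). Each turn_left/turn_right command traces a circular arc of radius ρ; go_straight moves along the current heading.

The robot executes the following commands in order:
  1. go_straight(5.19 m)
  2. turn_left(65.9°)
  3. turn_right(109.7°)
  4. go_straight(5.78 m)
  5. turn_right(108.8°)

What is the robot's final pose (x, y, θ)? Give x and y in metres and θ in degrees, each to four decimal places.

set_pose: (x, y, θ) = (9.4600, 1.3600, 343.2000°), ρ = 2.44
go_straight(5.19): x += 5.19·cos θ, y += 5.19·sin θ → (14.4285, -0.1401, 343.2000°)
turn_left(65.9°): centre at ρ to the left, rotate +65.9° → (16.9780, 0.5982, 409.1000° ≡ 49.1000°)
turn_right(109.7°): centre at ρ to the right, rotate −109.7° → (20.9481, 0.1985, -60.6000° ≡ 299.4000°)
go_straight(5.78): x += 5.78·cos θ, y += 5.78·sin θ → (23.7855, -4.8372, 299.4000°)
turn_right(108.8°): centre at ρ to the right, rotate −108.8° → (22.1086, -8.4333, 190.6000°)

(22.1086, -8.4333, 190.6000°)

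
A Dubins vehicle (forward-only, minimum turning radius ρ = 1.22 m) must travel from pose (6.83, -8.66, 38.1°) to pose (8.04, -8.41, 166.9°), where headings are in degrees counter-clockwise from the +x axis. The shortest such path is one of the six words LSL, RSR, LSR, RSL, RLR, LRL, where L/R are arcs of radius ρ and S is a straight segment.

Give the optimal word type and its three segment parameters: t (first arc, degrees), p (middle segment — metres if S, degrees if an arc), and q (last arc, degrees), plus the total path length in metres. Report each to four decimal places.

LRL: t = 62.1616°, p = 297.2939°, q = 3.9323°, L = 7.7376 m

Let ψ = atan2(Δy, Δx) = atan2(0.25, 1.21) = 11.6737° be the start→goal bearing.
Normalize: d = |goal − start| / ρ = 1.235557/1.22 = 1.012751, α = (θ_start − ψ) mod 360° = 26.4263° = 0.461226 rad, β = (θ_goal − ψ) mod 360° = 155.2263° = 2.709210 rad.
Common terms: sin α = 0.445046, cos α = 0.895508, sin β = 0.419036, cos β = -0.907970, cos(α−β) = -0.626604, d² = 1.025665. Work in radians in the unit-radius frame; every candidate has L = ρ·(t + p + q).
LSL: p² = 2 + d² − 2cos(α−β) + 2d(sin α − sin β) = 4.331557; p = √p² = 2.081239; φ = atan2(cos β − cos α, d + sin α − sin β) = -1.048228 rad; t = (φ − α) mod 2π = 4.773732 rad, q = (β − φ) mod 2π = 3.757438 rad → L = 1.22·(4.773732 + 2.081239 + 3.757438) = 1.22·10.612409 = 12.947139 m
RSR: p² = 2 + d² − 2cos(α−β) + 2d(sin β − sin α) = 4.226188; p = √p² = 2.055769; φ = atan2(cos α − cos β, d − sin α + sin β) = 1.070158 rad; t = (α − φ) mod 2π = 5.674254 rad, q = (φ − β) mod 2π = 4.644133 rad → L = 1.22·(5.674254 + 2.055769 + 4.644133) = 1.22·12.374156 = 15.096470 m
LSR: p² = d² − 2 + 2cos(α−β) + 2d(sin α + sin β) = -0.477343 < 0 → infeasible
RSL: p² = d² − 2 + 2cos(α−β) − 2d(sin α + sin β) = -3.977742 < 0 → infeasible
RLR: c = (6 − d² + 2cos(α−β) + 2d(sin α − sin β))/8 = 0.471726; p = 2π − arccos c = 5.203637 rad; φ = atan2(cos α − cos β, d − sin α + sin β) = 1.070158 rad; t = (α − φ + p/2) mod 2π = 1.992887 rad, q = (α − β − t + p) mod 2π = 0.962766 rad → L = 1.22·(1.992887 + 5.203637 + 0.962766) = 1.22·8.159289 = 9.954333 m
LRL: c = (6 − d² + 2cos(α−β) − 2d(sin α − sin β))/8 = 0.458555; p = 2π − arccos c = 5.188758 rad; φ = atan2(cos β − cos α, d + sin α − sin β) = -1.048228 rad; t = (φ − α + p/2) mod 2π = 1.084925 rad, q = (β − α − t + p) mod 2π = 0.068631 rad → L = 1.22·(1.084925 + 5.188758 + 0.068631) = 1.22·6.342314 = 7.737624 m
Shortest: LRL with L = 7.737624 m ≈ 7.7376 m
Convert LRL to answer units (arcs ×180/π): t = 1.084925·180/π = 62.1616°, p = 5.188758·180/π = 297.2939°, q = 0.068631·180/π = 3.9323°, L = 7.7376 m.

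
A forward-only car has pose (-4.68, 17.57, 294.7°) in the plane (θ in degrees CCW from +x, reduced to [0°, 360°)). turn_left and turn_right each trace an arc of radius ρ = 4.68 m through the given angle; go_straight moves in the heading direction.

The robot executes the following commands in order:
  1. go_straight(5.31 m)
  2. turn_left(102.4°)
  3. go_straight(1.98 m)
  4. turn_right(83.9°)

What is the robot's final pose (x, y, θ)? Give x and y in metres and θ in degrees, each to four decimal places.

set_pose: (x, y, θ) = (-4.6800, 17.5700, 294.7000°), ρ = 4.68
go_straight(5.31): x += 5.31·cos θ, y += 5.31·sin θ → (-2.4611, 12.7458, 294.7000°)
turn_left(102.4°): centre at ρ to the left, rotate +102.4° → (4.6137, 10.9687, 397.1000° ≡ 37.1000°)
go_straight(1.98): x += 1.98·cos θ, y += 1.98·sin θ → (6.1929, 12.1631, 37.1000°)
turn_right(83.9°): centre at ρ to the right, rotate −83.9° → (12.4275, 11.6341, -46.8000° ≡ 313.2000°)

(12.4275, 11.6341, 313.2000°)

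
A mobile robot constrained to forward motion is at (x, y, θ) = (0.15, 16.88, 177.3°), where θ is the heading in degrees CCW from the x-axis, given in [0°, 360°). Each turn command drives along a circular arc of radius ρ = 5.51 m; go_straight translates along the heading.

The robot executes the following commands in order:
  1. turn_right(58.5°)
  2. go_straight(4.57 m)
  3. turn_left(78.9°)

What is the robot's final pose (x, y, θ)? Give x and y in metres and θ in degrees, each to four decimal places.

set_pose: (x, y, θ) = (0.1500, 16.8800, 177.3000°), ρ = 5.51
turn_right(58.5°): centre at ρ to the right, rotate −58.5° → (-4.4189, 19.7294, 118.8000°)
go_straight(4.57): x += 4.57·cos θ, y += 4.57·sin θ → (-6.6205, 23.7341, 118.8000°)
turn_left(78.9°): centre at ρ to the left, rotate +78.9° → (-13.1242, 26.3288, 197.7000°)

(-13.1242, 26.3288, 197.7000°)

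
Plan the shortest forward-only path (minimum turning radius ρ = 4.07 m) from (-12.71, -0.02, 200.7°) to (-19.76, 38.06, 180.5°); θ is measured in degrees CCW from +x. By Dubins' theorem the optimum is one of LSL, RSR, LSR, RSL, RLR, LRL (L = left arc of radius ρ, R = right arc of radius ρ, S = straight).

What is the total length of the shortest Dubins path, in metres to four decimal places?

44.6046 m

Let ψ = atan2(Δy, Δx) = atan2(38.08, -7.05) = 100.4888° be the start→goal bearing.
Normalize: d = |goal − start| / ρ = 38.727108/4.07 = 9.515260, α = (θ_start − ψ) mod 360° = 100.2112° = 1.749016 rad, β = (θ_goal − ψ) mod 360° = 80.0112° = 1.396459 rad.
Common terms: sin α = 0.984161, cos α = -0.177277, sin β = 0.984842, cos β = 0.173455, cos(α−β) = 0.938493, d² = 90.540172. Work in radians in the unit-radius frame; every candidate has L = ρ·(t + p + q).
LSL: p² = 2 + d² − 2cos(α−β) + 2d(sin α − sin β) = 90.650230; p = √p² = 9.521041; φ = atan2(cos β − cos α, d + sin α − sin β) = 0.036846 rad; t = (φ − α) mod 2π = 4.571016 rad, q = (β − φ) mod 2π = 1.359613 rad → L = 4.07·(4.571016 + 9.521041 + 1.359613) = 4.07·15.451670 = 62.888298 m
RSR: p² = 2 + d² − 2cos(α−β) + 2d(sin β − sin α) = 90.676142; p = √p² = 9.522402; φ = atan2(cos α − cos β, d − sin α + sin β) = -0.036841 rad; t = (α − φ) mod 2π = 1.785856 rad, q = (φ − β) mod 2π = 4.849885 rad → L = 4.07·(1.785856 + 9.522402 + 4.849885) = 4.07·16.158144 = 65.763646 m
LSR: p² = d² − 2 + 2cos(α−β) + 2d(sin α + sin β) = 127.888303; p = √p² = 11.308771; φ = atan2(−cos α − cos β, d + sin α + sin β) − atan2(−2, p) = 0.175377 rad; t = (φ − α) mod 2π = 4.709546 rad, q = (φ − β) mod 2π = 5.062103 rad → L = 4.07·(4.709546 + 11.308771 + 5.062103) = 4.07·21.080420 = 85.797310 m
RSL: p² = d² − 2 + 2cos(α−β) − 2d(sin α + sin β) = 52.946014; p = √p² = 7.276401; φ = atan2(cos α + cos β, d − sin α − sin β) − atan2(2, p) = -0.268744 rad; t = (α − φ) mod 2π = 2.017759 rad, q = (β − φ) mod 2π = 1.665203 rad → L = 4.07·(2.017759 + 7.276401 + 1.665203) = 4.07·10.959363 = 44.604608 m
RLR: c = (6 − d² + 2cos(α−β) + 2d(sin α − sin β))/8 = -10.334518, |c| > 1 → infeasible
LRL: c = (6 − d² + 2cos(α−β) − 2d(sin α − sin β))/8 = -10.331279, |c| > 1 → infeasible
Shortest: RSL with L = 44.604608 m ≈ 44.6046 m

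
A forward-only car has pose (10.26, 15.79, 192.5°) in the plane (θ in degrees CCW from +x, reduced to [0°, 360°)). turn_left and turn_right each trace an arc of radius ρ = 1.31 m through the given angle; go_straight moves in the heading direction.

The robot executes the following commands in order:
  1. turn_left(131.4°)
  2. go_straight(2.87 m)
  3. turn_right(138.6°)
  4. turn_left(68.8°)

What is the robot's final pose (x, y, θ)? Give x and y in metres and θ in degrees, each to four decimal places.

(10.3009, 8.4532, 254.1000°)

set_pose: (x, y, θ) = (10.2600, 15.7900, 192.5000°), ρ = 1.31
turn_left(131.4°): centre at ρ to the left, rotate +131.4° → (9.7717, 13.4526, 323.9000°)
go_straight(2.87): x += 2.87·cos θ, y += 2.87·sin θ → (12.0906, 11.7616, 323.9000°)
turn_right(138.6°): centre at ρ to the right, rotate −138.6° → (11.4398, 9.3987, 185.3000°)
turn_left(68.8°): centre at ρ to the left, rotate +68.8° → (10.3009, 8.4532, 254.1000°)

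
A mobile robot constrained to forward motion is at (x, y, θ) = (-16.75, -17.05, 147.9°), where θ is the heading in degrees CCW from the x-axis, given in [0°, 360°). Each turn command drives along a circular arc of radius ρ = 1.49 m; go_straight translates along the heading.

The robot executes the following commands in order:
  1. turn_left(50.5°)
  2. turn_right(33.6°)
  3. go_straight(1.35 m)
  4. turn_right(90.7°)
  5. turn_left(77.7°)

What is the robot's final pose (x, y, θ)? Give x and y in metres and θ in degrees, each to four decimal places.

set_pose: (x, y, θ) = (-16.7500, -17.0500, 147.9000°), ρ = 1.49
turn_left(50.5°): centre at ρ to the left, rotate +50.5° → (-18.0121, -16.8984, 198.4000°)
turn_right(33.6°): centre at ρ to the right, rotate −33.6° → (-18.8731, -16.9224, 164.8000°)
go_straight(1.35): x += 1.35·cos θ, y += 1.35·sin θ → (-20.1759, -16.5685, 164.8000°)
turn_right(90.7°): centre at ρ to the right, rotate −90.7° → (-21.2182, -14.7224, 74.1000°)
turn_left(77.7°): centre at ρ to the left, rotate +77.7° → (-21.9471, -13.0011, 151.8000°)

(-21.9471, -13.0011, 151.8000°)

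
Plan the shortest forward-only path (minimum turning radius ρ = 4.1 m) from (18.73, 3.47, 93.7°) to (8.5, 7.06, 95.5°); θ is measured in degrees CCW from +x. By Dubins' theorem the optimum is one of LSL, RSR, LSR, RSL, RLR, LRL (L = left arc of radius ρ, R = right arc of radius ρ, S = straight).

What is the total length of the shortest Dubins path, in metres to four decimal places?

36.5268 m

Let ψ = atan2(Δy, Δx) = atan2(3.59, -10.23) = 160.6626° be the start→goal bearing.
Normalize: d = |goal − start| / ρ = 10.841633/4.1 = 2.644301, α = (θ_start − ψ) mod 360° = 293.0374° = 5.114468 rad, β = (θ_goal − ψ) mod 360° = 294.8374° = 5.145884 rad.
Common terms: sin α = -0.920249, cos α = 0.391332, sin β = -0.907503, cos β = 0.420045, cos(α−β) = 0.999507, d² = 6.992326. Work in radians in the unit-radius frame; every candidate has L = ρ·(t + p + q).
LSL: p² = 2 + d² − 2cos(α−β) + 2d(sin α − sin β) = 6.925904; p = √p² = 2.631711; φ = atan2(cos β − cos α, d + sin α − sin β) = 0.010910 rad; t = (φ − α) mod 2π = 1.179628 rad, q = (β − φ) mod 2π = 5.134973 rad → L = 4.1·(1.179628 + 2.631711 + 5.134973) = 4.1·8.946312 = 36.679881 m
RSR: p² = 2 + d² − 2cos(α−β) + 2d(sin β − sin α) = 7.060722; p = √p² = 2.657202; φ = atan2(cos α − cos β, d − sin α + sin β) = -0.010806 rad; t = (α − φ) mod 2π = 5.125274 rad, q = (φ − β) mod 2π = 1.126496 rad → L = 4.1·(5.125274 + 2.657202 + 1.126496) = 4.1·8.908971 = 36.526782 m
LSR: p² = d² − 2 + 2cos(α−β) + 2d(sin α + sin β) = -2.674916 < 0 → infeasible
RSL: p² = d² − 2 + 2cos(α−β) − 2d(sin α + sin β) = 16.657594; p = √p² = 4.081372; φ = atan2(cos α + cos β, d − sin α − sin β) − atan2(2, p) = -0.276160 rad; t = (α − φ) mod 2π = 5.390628 rad, q = (β − φ) mod 2π = 5.422044 rad → L = 4.1·(5.390628 + 4.081372 + 5.422044) = 4.1·14.894044 = 61.065582 m
RLR: c = (6 − d² + 2cos(α−β) + 2d(sin α − sin β))/8 = 0.117410; p = 2π − arccos c = 4.830070 rad; φ = atan2(cos α − cos β, d − sin α + sin β) = -0.010806 rad; t = (α − φ + p/2) mod 2π = 1.257124 rad, q = (α − β − t + p) mod 2π = 3.541531 rad → L = 4.1·(1.257124 + 4.830070 + 3.541531) = 4.1·9.628724 = 39.477770 m
LRL: c = (6 − d² + 2cos(α−β) − 2d(sin α − sin β))/8 = 0.134262; p = 2π − arccos c = 4.847058 rad; φ = atan2(cos β − cos α, d + sin α − sin β) = 0.010910 rad; t = (φ − α + p/2) mod 2π = 3.603157 rad, q = (β − α − t + p) mod 2π = 1.275317 rad → L = 4.1·(3.603157 + 4.847058 + 1.275317) = 4.1·9.725531 = 39.874678 m
Shortest: RSR with L = 36.526782 m ≈ 36.5268 m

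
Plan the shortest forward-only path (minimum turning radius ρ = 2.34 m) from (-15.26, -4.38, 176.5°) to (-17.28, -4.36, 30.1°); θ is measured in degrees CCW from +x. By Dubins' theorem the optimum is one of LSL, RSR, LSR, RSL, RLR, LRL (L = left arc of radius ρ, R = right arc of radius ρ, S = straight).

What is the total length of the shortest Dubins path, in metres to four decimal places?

Let ψ = atan2(Δy, Δx) = atan2(0.02, -2.02) = 179.4327° be the start→goal bearing.
Normalize: d = |goal − start| / ρ = 2.020099/2.34 = 0.863290, α = (θ_start − ψ) mod 360° = 357.0673° = 6.231999 rad, β = (θ_goal − ψ) mod 360° = 210.6673° = 3.676837 rad.
Common terms: sin α = -0.051164, cos α = 0.998690, sin β = -0.510052, cos β = -0.860144, cos(α−β) = -0.832921, d² = 0.745270. Work in radians in the unit-radius frame; every candidate has L = ρ·(t + p + q).
LSL: p² = 2 + d² − 2cos(α−β) + 2d(sin α − sin β) = 5.203420; p = √p² = 2.281101; φ = atan2(cos β − cos α, d + sin α − sin β) = -0.952530 rad; t = (φ − α) mod 2π = 5.381841 rad, q = (β − φ) mod 2π = 4.629368 rad → L = 2.34·(5.381841 + 2.281101 + 4.629368) = 2.34·12.292309 = 28.764003 m
RSR: p² = 2 + d² − 2cos(α−β) + 2d(sin β − sin α) = 3.618805; p = √p² = 1.902316; φ = atan2(cos α − cos β, d − sin α + sin β) = 1.356578 rad; t = (α − φ) mod 2π = 4.875422 rad, q = (φ − β) mod 2π = 3.962925 rad → L = 2.34·(4.875422 + 1.902316 + 3.962925) = 2.34·10.740663 = 25.133152 m
LSR: p² = d² − 2 + 2cos(α−β) + 2d(sin α + sin β) = -3.889556 < 0 → infeasible
RSL: p² = d² − 2 + 2cos(α−β) − 2d(sin α + sin β) = -1.951590 < 0 → infeasible
RLR: c = (6 − d² + 2cos(α−β) + 2d(sin α − sin β))/8 = 0.547649; p = 2π − arccos c = 5.291941 rad; φ = atan2(cos α − cos β, d − sin α + sin β) = 1.356578 rad; t = (α − φ + p/2) mod 2π = 1.238207 rad, q = (α − β − t + p) mod 2π = 0.325711 rad → L = 2.34·(1.238207 + 5.291941 + 0.325711) = 2.34·6.855859 = 16.042710 m
LRL: c = (6 − d² + 2cos(α−β) − 2d(sin α − sin β))/8 = 0.349573; p = 2π − arccos c = 5.069504 rad; φ = atan2(cos β − cos α, d + sin α − sin β) = -0.952530 rad; t = (φ − α + p/2) mod 2π = 1.633407 rad, q = (β − α − t + p) mod 2π = 0.880934 rad → L = 2.34·(1.633407 + 5.069504 + 0.880934) = 2.34·7.583846 = 17.746199 m
Shortest: RLR with L = 16.042710 m ≈ 16.0427 m

16.0427 m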